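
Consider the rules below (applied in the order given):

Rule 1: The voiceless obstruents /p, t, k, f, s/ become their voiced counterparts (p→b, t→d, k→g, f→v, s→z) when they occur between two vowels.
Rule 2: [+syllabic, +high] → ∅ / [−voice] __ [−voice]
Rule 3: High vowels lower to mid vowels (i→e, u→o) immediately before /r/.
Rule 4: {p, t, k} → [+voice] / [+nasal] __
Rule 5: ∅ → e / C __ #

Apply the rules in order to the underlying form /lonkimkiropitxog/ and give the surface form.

Rule 1 (intervocalic voicing): /p/ is a voiceless obstruent between vowels /o/ and /i/, so it voices to [b]. /lonkimkiropitxog/ → lonkimkirobitxog.
Rule 2 (high vowel syncope): no segment meets the environment; /lonkimkirobitxog/ is unchanged.
Rule 3 (pre-rhotic lowering): /i/ is a high vowel immediately before /r/, so it lowers to [e]. /lonkimkirobitxog/ → lonkimkerobitxog.
Rule 4 (post-nasal voicing): /k/ is a voiceless stop immediately after the nasal /n/, so it voices to [g]. /k/ is a voiceless stop immediately after the nasal /m/, so it voices to [g]. /lonkimkerobitxog/ → longimgerobitxog.
Rule 5 (final e-epenthesis): the form ends in the consonant /g/, so [e] is inserted word-finally. /longimgerobitxog/ → longimgerobitxoge.

longimgerobitxoge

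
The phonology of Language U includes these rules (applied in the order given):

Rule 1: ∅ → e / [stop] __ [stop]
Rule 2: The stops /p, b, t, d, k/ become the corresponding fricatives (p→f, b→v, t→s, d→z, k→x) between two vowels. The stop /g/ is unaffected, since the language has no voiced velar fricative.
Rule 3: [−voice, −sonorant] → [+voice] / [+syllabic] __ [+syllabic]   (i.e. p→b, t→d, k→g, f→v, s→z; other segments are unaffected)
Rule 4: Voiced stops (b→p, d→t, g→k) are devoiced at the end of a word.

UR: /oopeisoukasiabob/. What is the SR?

Rule 1 (stop-cluster e-epenthesis): no segment meets the environment; /oopeisoukasiabob/ is unchanged.
Rule 2 (intervocalic spirantization): /p/ is a stop between vowels /o/ and /e/, so it spirantizes to the fricative [f]. /k/ is a stop between vowels /u/ and /a/, so it spirantizes to the fricative [x]. /b/ is a stop between vowels /a/ and /o/, so it spirantizes to the fricative [v]. /oopeisoukasiabob/ → oofeisouxasiavob.
Rule 3 (intervocalic voicing): /f/ is a voiceless obstruent between vowels /o/ and /e/, so it voices to [v]. /s/ is a voiceless obstruent between vowels /i/ and /o/, so it voices to [z]. /s/ is a voiceless obstruent between vowels /a/ and /i/, so it voices to [z]. /oofeisouxasiavob/ → ooveizouxaziavob.
Rule 4 (final devoicing): /b/ is a voiced stop in word-final position, so it devoices to [p]. /ooveizouxaziavob/ → ooveizouxaziavop.

ooveizouxaziavop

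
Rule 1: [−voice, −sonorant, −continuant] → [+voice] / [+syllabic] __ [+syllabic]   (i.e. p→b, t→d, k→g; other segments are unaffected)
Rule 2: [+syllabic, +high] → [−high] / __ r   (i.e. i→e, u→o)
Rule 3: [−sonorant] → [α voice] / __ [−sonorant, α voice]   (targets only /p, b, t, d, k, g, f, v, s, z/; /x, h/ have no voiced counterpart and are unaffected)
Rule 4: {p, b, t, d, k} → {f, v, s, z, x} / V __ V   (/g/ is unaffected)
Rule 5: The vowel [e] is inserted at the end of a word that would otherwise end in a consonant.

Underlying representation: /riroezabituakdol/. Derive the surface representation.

Rule 1 (intervocalic voicing): /t/ is a voiceless stop between vowels /i/ and /u/, so it voices to [d]. /riroezabituakdol/ → riroezabiduakdol.
Rule 2 (pre-rhotic lowering): /i/ is a high vowel immediately before /r/, so it lowers to [e]. /riroezabiduakdol/ → reroezabiduakdol.
Rule 3 (regressive voicing assimilation): /k/ precedes the voiced obstruent /d/, so it voices to [g] by assimilation. /reroezabiduakdol/ → reroezabiduagdol.
Rule 4 (intervocalic spirantization): /b/ is a stop between vowels /a/ and /i/, so it spirantizes to the fricative [v]. /d/ is a stop between vowels /i/ and /u/, so it spirantizes to the fricative [z]. /reroezabiduagdol/ → reroezavizuagdol.
Rule 5 (final e-epenthesis): the form ends in the consonant /l/, so [e] is inserted word-finally. /reroezavizuagdol/ → reroezavizuagdole.

reroezavizuagdole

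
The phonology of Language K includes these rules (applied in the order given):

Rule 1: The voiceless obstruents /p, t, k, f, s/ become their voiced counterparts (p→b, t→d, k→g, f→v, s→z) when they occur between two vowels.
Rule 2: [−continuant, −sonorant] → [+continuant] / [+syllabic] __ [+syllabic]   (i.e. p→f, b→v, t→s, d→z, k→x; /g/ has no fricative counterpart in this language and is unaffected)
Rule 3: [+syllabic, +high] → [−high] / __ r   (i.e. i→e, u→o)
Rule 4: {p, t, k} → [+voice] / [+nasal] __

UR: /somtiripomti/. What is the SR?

somderivomdi

Rule 1 (intervocalic voicing): /p/ is a voiceless obstruent between vowels /i/ and /o/, so it voices to [b]. /somtiripomti/ → somtiribomti.
Rule 2 (intervocalic spirantization): /b/ is a stop between vowels /i/ and /o/, so it spirantizes to the fricative [v]. /somtiribomti/ → somtirivomti.
Rule 3 (pre-rhotic lowering): /i/ is a high vowel immediately before /r/, so it lowers to [e]. /somtirivomti/ → somterivomti.
Rule 4 (post-nasal voicing): /t/ is a voiceless stop immediately after the nasal /m/, so it voices to [d]. /t/ is a voiceless stop immediately after the nasal /m/, so it voices to [d]. /somterivomti/ → somderivomdi.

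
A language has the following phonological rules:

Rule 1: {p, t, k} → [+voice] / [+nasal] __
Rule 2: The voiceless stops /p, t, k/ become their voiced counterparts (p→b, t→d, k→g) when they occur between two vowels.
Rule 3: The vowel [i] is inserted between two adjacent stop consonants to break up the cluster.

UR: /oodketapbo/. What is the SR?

oodikedapibo

Rule 1 (post-nasal voicing): no segment meets the environment; /oodketapbo/ is unchanged.
Rule 2 (intervocalic voicing): /t/ is a voiceless stop between vowels /e/ and /a/, so it voices to [d]. /oodketapbo/ → oodkedapbo.
Rule 3 (stop-cluster i-epenthesis): /d/ and /k/ form a stop–stop cluster, so [i] is inserted between them. /p/ and /b/ form a stop–stop cluster, so [i] is inserted between them. /oodkedapbo/ → oodikedapibo.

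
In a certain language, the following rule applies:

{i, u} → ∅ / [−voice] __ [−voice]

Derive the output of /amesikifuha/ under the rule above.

/i/ is a high vowel flanked by voiceless consonants /s/ and /k/, so it deletes.
/i/ is a high vowel flanked by voiceless consonants /k/ and /f/, so it deletes.
/u/ is a high vowel flanked by voiceless consonants /f/ and /h/, so it deletes.
Surface form: [ameskfha].

ameskfha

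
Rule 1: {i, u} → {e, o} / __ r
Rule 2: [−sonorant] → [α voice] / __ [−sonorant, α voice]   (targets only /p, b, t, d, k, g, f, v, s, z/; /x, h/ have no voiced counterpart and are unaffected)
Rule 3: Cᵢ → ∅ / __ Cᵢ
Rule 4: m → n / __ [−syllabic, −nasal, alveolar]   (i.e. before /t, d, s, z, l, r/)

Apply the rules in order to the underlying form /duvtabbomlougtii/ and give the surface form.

duftabonlouktii

Rule 1 (pre-rhotic lowering): no segment meets the environment; /duvtabbomlougtii/ is unchanged.
Rule 2 (regressive voicing assimilation): /v/ precedes the voiceless obstruent /t/, so it devoices to [f] by assimilation. /g/ precedes the voiceless obstruent /t/, so it devoices to [k] by assimilation. /duvtabbomlougtii/ → duftabbomlouktii.
Rule 3 (degemination): /bb/ is a geminate; the first /b/ deletes. /duftabbomlouktii/ → duftabomlouktii.
Rule 4 (nasal place assimilation): /m/ precedes the alveolar consonant /l/, so it assimilates in place to [n]. /duftabomlouktii/ → duftabonlouktii.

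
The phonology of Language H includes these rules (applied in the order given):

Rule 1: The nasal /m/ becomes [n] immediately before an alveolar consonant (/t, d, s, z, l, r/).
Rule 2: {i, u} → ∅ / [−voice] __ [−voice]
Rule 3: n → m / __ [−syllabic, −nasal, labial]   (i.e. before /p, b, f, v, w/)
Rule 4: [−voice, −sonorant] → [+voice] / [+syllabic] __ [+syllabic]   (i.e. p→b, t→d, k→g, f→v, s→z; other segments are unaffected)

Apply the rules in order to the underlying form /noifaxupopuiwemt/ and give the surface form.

Rule 1 (nasal place assimilation): /m/ precedes the alveolar consonant /t/, so it assimilates in place to [n]. /noifaxupopuiwemt/ → noifaxupopuiwent.
Rule 2 (high vowel syncope): /u/ is a high vowel flanked by voiceless consonants /x/ and /p/, so it deletes. /noifaxupopuiwent/ → noifaxpopuiwent.
Rule 3 (nasal place assimilation): no segment meets the environment; /noifaxpopuiwent/ is unchanged.
Rule 4 (intervocalic voicing): /f/ is a voiceless obstruent between vowels /i/ and /a/, so it voices to [v]. /p/ is a voiceless obstruent between vowels /o/ and /u/, so it voices to [b]. /noifaxpopuiwent/ → noivaxpobuiwent.

noivaxpobuiwent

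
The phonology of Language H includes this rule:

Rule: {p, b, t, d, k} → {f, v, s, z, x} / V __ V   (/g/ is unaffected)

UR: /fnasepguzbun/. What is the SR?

No segment of /fnasepguzbun/ meets the structural description of the rule, so the form surfaces unchanged.

fnasepguzbun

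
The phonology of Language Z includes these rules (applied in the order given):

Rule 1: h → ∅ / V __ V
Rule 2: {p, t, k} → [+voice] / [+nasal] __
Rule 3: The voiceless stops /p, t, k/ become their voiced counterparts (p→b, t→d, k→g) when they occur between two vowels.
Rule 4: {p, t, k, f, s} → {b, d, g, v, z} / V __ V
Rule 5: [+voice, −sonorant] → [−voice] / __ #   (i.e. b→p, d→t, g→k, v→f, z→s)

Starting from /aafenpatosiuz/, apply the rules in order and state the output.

aavenbadozius

Rule 1 (intervocalic h-deletion): no segment meets the environment; /aafenpatosiuz/ is unchanged.
Rule 2 (post-nasal voicing): /p/ is a voiceless stop immediately after the nasal /n/, so it voices to [b]. /aafenpatosiuz/ → aafenbatosiuz.
Rule 3 (intervocalic voicing): /t/ is a voiceless stop between vowels /a/ and /o/, so it voices to [d]. /aafenbatosiuz/ → aafenbadosiuz.
Rule 4 (intervocalic voicing): /f/ is a voiceless obstruent between vowels /a/ and /e/, so it voices to [v]. /s/ is a voiceless obstruent between vowels /o/ and /i/, so it voices to [z]. /aafenbadosiuz/ → aavenbadoziuz.
Rule 5 (final devoicing): /z/ is a voiced obstruent in word-final position, so it devoices to [s]. /aavenbadoziuz/ → aavenbadozius.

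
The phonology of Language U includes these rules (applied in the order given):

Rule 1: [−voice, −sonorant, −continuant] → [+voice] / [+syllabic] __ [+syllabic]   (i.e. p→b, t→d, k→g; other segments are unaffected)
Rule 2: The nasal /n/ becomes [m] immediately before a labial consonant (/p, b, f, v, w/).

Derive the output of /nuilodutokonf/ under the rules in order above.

nuilodudogomf

Rule 1 (intervocalic voicing): /t/ is a voiceless stop between vowels /u/ and /o/, so it voices to [d]. /k/ is a voiceless stop between vowels /o/ and /o/, so it voices to [g]. /nuilodutokonf/ → nuilodudogonf.
Rule 2 (nasal place assimilation): /n/ precedes the labial consonant /f/, so it assimilates in place to [m]. /nuilodudogonf/ → nuilodudogomf.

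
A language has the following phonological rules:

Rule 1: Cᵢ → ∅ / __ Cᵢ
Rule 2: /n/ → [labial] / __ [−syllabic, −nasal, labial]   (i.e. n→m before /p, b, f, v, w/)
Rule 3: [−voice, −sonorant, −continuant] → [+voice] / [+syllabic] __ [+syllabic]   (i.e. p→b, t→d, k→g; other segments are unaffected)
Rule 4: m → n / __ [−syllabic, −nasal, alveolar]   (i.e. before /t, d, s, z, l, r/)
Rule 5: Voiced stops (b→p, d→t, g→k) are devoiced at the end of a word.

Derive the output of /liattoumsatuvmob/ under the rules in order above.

liadounsaduvmop

Rule 1 (degemination): /tt/ is a geminate; the first /t/ deletes. /liattoumsatuvmob/ → liatoumsatuvmob.
Rule 2 (nasal place assimilation): no segment meets the environment; /liatoumsatuvmob/ is unchanged.
Rule 3 (intervocalic voicing): /t/ is a voiceless stop between vowels /a/ and /o/, so it voices to [d]. /t/ is a voiceless stop between vowels /a/ and /u/, so it voices to [d]. /liatoumsatuvmob/ → liadoumsaduvmob.
Rule 4 (nasal place assimilation): /m/ precedes the alveolar consonant /s/, so it assimilates in place to [n]. /liadoumsaduvmob/ → liadounsaduvmob.
Rule 5 (final devoicing): /b/ is a voiced stop in word-final position, so it devoices to [p]. /liadounsaduvmob/ → liadounsaduvmop.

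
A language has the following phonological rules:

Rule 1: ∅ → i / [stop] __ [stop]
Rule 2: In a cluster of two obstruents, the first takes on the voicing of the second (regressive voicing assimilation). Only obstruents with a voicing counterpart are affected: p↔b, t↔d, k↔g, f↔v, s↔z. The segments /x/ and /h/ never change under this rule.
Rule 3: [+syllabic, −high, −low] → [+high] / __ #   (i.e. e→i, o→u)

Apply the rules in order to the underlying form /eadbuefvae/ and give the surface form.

eadibuevvai

Rule 1 (stop-cluster i-epenthesis): /d/ and /b/ form a stop–stop cluster, so [i] is inserted between them. /eadbuefvae/ → eadibuefvae.
Rule 2 (regressive voicing assimilation): /f/ precedes the voiced obstruent /v/, so it voices to [v] by assimilation. /eadibuefvae/ → eadibuevvae.
Rule 3 (final vowel raising): /e/ is a mid vowel in word-final position, so it raises to [i]. /eadibuevvae/ → eadibuevvai.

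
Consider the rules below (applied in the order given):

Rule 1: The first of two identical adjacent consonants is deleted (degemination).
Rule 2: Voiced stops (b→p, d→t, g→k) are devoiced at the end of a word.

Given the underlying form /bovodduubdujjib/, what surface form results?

bovoduubdujip

Rule 1 (degemination): /dd/ is a geminate; the first /d/ deletes. /jj/ is a geminate; the first /j/ deletes. /bovodduubdujjib/ → bovoduubdujib.
Rule 2 (final devoicing): /b/ is a voiced stop in word-final position, so it devoices to [p]. /bovoduubdujib/ → bovoduubdujip.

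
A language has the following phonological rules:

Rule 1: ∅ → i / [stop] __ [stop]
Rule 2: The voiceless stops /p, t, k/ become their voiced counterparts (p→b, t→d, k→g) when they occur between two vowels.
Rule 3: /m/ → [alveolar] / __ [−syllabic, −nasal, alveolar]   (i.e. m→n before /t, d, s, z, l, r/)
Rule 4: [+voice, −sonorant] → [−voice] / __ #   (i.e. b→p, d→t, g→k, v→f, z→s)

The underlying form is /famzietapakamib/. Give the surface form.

fanziedabagamip

Rule 1 (stop-cluster i-epenthesis): no segment meets the environment; /famzietapakamib/ is unchanged.
Rule 2 (intervocalic voicing): /t/ is a voiceless stop between vowels /e/ and /a/, so it voices to [d]. /p/ is a voiceless stop between vowels /a/ and /a/, so it voices to [b]. /k/ is a voiceless stop between vowels /a/ and /a/, so it voices to [g]. /famzietapakamib/ → famziedabagamib.
Rule 3 (nasal place assimilation): /m/ precedes the alveolar consonant /z/, so it assimilates in place to [n]. /famziedabagamib/ → fanziedabagamib.
Rule 4 (final devoicing): /b/ is a voiced obstruent in word-final position, so it devoices to [p]. /fanziedabagamib/ → fanziedabagamip.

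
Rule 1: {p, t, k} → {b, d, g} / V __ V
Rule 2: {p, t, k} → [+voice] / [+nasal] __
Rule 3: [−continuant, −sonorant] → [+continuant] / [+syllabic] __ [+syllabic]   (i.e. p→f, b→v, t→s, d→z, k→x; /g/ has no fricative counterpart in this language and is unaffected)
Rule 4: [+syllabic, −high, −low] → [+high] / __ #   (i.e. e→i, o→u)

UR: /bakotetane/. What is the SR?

bagozezani

Rule 1 (intervocalic voicing): /k/ is a voiceless stop between vowels /a/ and /o/, so it voices to [g]. /t/ is a voiceless stop between vowels /o/ and /e/, so it voices to [d]. /t/ is a voiceless stop between vowels /e/ and /a/, so it voices to [d]. /bakotetane/ → bagodedane.
Rule 2 (post-nasal voicing): no segment meets the environment; /bagodedane/ is unchanged.
Rule 3 (intervocalic spirantization): /d/ is a stop between vowels /o/ and /e/, so it spirantizes to the fricative [z]. /d/ is a stop between vowels /e/ and /a/, so it spirantizes to the fricative [z]. /bagodedane/ → bagozezane.
Rule 4 (final vowel raising): /e/ is a mid vowel in word-final position, so it raises to [i]. /bagozezane/ → bagozezani.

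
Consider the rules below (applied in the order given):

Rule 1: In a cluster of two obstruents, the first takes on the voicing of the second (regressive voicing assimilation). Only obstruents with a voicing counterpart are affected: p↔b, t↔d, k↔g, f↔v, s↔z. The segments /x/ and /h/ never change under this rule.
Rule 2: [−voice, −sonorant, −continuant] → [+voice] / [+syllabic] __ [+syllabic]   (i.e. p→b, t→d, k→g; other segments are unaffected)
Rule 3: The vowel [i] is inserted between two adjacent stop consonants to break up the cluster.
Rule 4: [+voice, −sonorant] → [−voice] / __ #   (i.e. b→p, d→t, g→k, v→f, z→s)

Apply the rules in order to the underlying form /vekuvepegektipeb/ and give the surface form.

Rule 1 (regressive voicing assimilation): no segment meets the environment; /vekuvepegektipeb/ is unchanged.
Rule 2 (intervocalic voicing): /k/ is a voiceless stop between vowels /e/ and /u/, so it voices to [g]. /p/ is a voiceless stop between vowels /e/ and /e/, so it voices to [b]. /p/ is a voiceless stop between vowels /i/ and /e/, so it voices to [b]. /vekuvepegektipeb/ → veguvebegektibeb.
Rule 3 (stop-cluster i-epenthesis): /k/ and /t/ form a stop–stop cluster, so [i] is inserted between them. /veguvebegektibeb/ → veguvebegekitibeb.
Rule 4 (final devoicing): /b/ is a voiced obstruent in word-final position, so it devoices to [p]. /veguvebegekitibeb/ → veguvebegekitibep.

veguvebegekitibep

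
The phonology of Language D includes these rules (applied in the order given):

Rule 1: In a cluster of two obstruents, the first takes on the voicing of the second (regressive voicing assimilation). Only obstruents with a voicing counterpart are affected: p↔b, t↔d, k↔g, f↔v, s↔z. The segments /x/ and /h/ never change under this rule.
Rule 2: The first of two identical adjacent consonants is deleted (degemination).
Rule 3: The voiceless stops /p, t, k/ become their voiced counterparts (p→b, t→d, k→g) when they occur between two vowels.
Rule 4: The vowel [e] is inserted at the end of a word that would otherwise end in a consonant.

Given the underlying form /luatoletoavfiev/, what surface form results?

Rule 1 (regressive voicing assimilation): /v/ precedes the voiceless obstruent /f/, so it devoices to [f] by assimilation. /luatoletoavfiev/ → luatoletoaffiev.
Rule 2 (degemination): /ff/ is a geminate; the first /f/ deletes. /luatoletoaffiev/ → luatoletoafiev.
Rule 3 (intervocalic voicing): /t/ is a voiceless stop between vowels /a/ and /o/, so it voices to [d]. /t/ is a voiceless stop between vowels /e/ and /o/, so it voices to [d]. /luatoletoafiev/ → luadoledoafiev.
Rule 4 (final e-epenthesis): the form ends in the consonant /v/, so [e] is inserted word-finally. /luadoledoafiev/ → luadoledoafieve.

luadoledoafieve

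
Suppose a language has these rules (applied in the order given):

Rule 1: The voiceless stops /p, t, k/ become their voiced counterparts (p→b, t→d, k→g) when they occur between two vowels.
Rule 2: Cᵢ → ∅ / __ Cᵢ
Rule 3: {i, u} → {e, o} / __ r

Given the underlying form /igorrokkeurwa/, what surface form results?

igorokeorwa

Rule 1 (intervocalic voicing): no segment meets the environment; /igorrokkeurwa/ is unchanged.
Rule 2 (degemination): /rr/ is a geminate; the first /r/ deletes. /kk/ is a geminate; the first /k/ deletes. /igorrokkeurwa/ → igorokeurwa.
Rule 3 (pre-rhotic lowering): /u/ is a high vowel immediately before /r/, so it lowers to [o]. /igorokeurwa/ → igorokeorwa.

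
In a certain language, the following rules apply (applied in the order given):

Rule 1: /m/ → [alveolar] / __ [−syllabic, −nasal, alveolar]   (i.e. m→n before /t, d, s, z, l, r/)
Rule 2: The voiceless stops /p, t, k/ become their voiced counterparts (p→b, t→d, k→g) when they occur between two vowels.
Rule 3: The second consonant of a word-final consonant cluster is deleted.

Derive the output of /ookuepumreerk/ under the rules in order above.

Rule 1 (nasal place assimilation): /m/ precedes the alveolar consonant /r/, so it assimilates in place to [n]. /ookuepumreerk/ → ookuepunreerk.
Rule 2 (intervocalic voicing): /k/ is a voiceless stop between vowels /o/ and /u/, so it voices to [g]. /p/ is a voiceless stop between vowels /e/ and /u/, so it voices to [b]. /ookuepunreerk/ → ooguebunreerk.
Rule 3 (final cluster simplification): /k/ is the second consonant of a word-final cluster /rk/, so it deletes. /ooguebunreerk/ → ooguebunreer.

ooguebunreer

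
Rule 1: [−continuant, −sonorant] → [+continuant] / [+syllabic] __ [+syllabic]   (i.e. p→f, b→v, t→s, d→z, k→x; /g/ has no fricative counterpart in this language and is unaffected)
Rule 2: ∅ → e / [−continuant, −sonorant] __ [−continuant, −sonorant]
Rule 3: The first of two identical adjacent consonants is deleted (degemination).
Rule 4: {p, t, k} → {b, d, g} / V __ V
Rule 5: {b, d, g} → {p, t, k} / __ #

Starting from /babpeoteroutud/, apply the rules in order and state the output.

babebeoserousut

Rule 1 (intervocalic spirantization): /t/ is a stop between vowels /o/ and /e/, so it spirantizes to the fricative [s]. /t/ is a stop between vowels /u/ and /u/, so it spirantizes to the fricative [s]. /babpeoteroutud/ → babpeoserousud.
Rule 2 (stop-cluster e-epenthesis): /b/ and /p/ form a stop–stop cluster, so [e] is inserted between them. /babpeoserousud/ → babepeoserousud.
Rule 3 (degemination): no segment meets the environment; /babepeoserousud/ is unchanged.
Rule 4 (intervocalic voicing): /p/ is a voiceless stop between vowels /e/ and /e/, so it voices to [b]. /babepeoserousud/ → babebeoserousud.
Rule 5 (final devoicing): /d/ is a voiced stop in word-final position, so it devoices to [t]. /babebeoserousud/ → babebeoserousut.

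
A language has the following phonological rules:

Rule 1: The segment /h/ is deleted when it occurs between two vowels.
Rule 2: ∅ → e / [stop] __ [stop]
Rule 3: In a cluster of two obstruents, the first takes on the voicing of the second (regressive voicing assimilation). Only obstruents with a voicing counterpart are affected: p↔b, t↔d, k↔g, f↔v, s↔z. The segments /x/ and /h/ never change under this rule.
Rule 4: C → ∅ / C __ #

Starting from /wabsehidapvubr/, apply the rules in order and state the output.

wapseidabvub

Rule 1 (intervocalic h-deletion): /h/ occurs between vowels /e/ and /i/, so it deletes. /wabsehidapvubr/ → wabseidapvubr.
Rule 2 (stop-cluster e-epenthesis): no segment meets the environment; /wabseidapvubr/ is unchanged.
Rule 3 (regressive voicing assimilation): /b/ precedes the voiceless obstruent /s/, so it devoices to [p] by assimilation. /p/ precedes the voiced obstruent /v/, so it voices to [b] by assimilation. /wabseidapvubr/ → wapseidabvubr.
Rule 4 (final cluster simplification): /r/ is the second consonant of a word-final cluster /br/, so it deletes. /wapseidabvubr/ → wapseidabvub.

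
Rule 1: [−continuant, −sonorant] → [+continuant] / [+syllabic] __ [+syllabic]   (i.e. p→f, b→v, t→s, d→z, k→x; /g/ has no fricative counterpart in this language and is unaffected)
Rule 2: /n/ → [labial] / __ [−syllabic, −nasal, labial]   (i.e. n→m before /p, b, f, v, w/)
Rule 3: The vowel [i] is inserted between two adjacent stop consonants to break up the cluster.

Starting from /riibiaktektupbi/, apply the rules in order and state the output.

riiviakitekitupibi

Rule 1 (intervocalic spirantization): /b/ is a stop between vowels /i/ and /i/, so it spirantizes to the fricative [v]. /riibiaktektupbi/ → riiviaktektupbi.
Rule 2 (nasal place assimilation): no segment meets the environment; /riiviaktektupbi/ is unchanged.
Rule 3 (stop-cluster i-epenthesis): /k/ and /t/ form a stop–stop cluster, so [i] is inserted between them. /k/ and /t/ form a stop–stop cluster, so [i] is inserted between them. /p/ and /b/ form a stop–stop cluster, so [i] is inserted between them. /riiviaktektupbi/ → riiviakitekitupibi.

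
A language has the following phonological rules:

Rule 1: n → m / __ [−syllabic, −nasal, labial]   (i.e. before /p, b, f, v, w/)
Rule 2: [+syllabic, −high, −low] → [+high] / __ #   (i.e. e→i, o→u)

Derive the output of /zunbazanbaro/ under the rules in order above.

Rule 1 (nasal place assimilation): /n/ precedes the labial consonant /b/, so it assimilates in place to [m]. /n/ precedes the labial consonant /b/, so it assimilates in place to [m]. /zunbazanbaro/ → zumbazambaro.
Rule 2 (final vowel raising): /o/ is a mid vowel in word-final position, so it raises to [u]. /zumbazambaro/ → zumbazambaru.

zumbazambaru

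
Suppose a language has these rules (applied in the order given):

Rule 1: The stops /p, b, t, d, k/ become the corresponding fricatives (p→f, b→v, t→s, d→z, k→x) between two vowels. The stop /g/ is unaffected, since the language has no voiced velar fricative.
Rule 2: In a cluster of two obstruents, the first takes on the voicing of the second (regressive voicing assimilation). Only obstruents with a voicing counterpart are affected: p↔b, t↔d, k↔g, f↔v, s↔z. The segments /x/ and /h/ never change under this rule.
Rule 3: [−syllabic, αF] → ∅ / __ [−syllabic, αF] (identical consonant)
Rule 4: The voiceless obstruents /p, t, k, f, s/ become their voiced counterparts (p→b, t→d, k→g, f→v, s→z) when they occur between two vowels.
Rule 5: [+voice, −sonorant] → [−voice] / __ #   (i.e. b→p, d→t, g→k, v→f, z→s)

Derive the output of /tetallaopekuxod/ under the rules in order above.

Rule 1 (intervocalic spirantization): /t/ is a stop between vowels /e/ and /a/, so it spirantizes to the fricative [s]. /p/ is a stop between vowels /o/ and /e/, so it spirantizes to the fricative [f]. /k/ is a stop between vowels /e/ and /u/, so it spirantizes to the fricative [x]. /tetallaopekuxod/ → tesallaofexuxod.
Rule 2 (regressive voicing assimilation): no segment meets the environment; /tesallaofexuxod/ is unchanged.
Rule 3 (degemination): /ll/ is a geminate; the first /l/ deletes. /tesallaofexuxod/ → tesalaofexuxod.
Rule 4 (intervocalic voicing): /s/ is a voiceless obstruent between vowels /e/ and /a/, so it voices to [z]. /f/ is a voiceless obstruent between vowels /o/ and /e/, so it voices to [v]. /tesalaofexuxod/ → tezalaovexuxod.
Rule 5 (final devoicing): /d/ is a voiced obstruent in word-final position, so it devoices to [t]. /tezalaovexuxod/ → tezalaovexuxot.

tezalaovexuxot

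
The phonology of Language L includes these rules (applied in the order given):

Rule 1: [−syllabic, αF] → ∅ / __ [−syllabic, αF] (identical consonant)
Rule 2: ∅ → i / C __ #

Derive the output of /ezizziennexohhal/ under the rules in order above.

Rule 1 (degemination): /zz/ is a geminate; the first /z/ deletes. /nn/ is a geminate; the first /n/ deletes. /hh/ is a geminate; the first /h/ deletes. /ezizziennexohhal/ → ezizienexohal.
Rule 2 (final i-epenthesis): the form ends in the consonant /l/, so [i] is inserted word-finally. /ezizienexohal/ → ezizienexohali.

ezizienexohali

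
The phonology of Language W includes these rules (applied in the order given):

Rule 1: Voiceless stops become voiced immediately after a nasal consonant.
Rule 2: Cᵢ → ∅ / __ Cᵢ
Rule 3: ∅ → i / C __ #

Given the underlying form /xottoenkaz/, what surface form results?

xotoengazi

Rule 1 (post-nasal voicing): /k/ is a voiceless stop immediately after the nasal /n/, so it voices to [g]. /xottoenkaz/ → xottoengaz.
Rule 2 (degemination): /tt/ is a geminate; the first /t/ deletes. /xottoengaz/ → xotoengaz.
Rule 3 (final i-epenthesis): the form ends in the consonant /z/, so [i] is inserted word-finally. /xotoengaz/ → xotoengazi.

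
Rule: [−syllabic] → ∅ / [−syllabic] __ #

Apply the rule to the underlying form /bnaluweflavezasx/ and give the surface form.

/x/ is the second consonant of a word-final cluster /sx/, so it deletes.
The other instances of /b/, /n/, /l/, /w/, /f/, /v/, /z/, /s/ do not occur in the required environment and remain unchanged.
Surface form: [bnaluweflavezas].

bnaluweflavezas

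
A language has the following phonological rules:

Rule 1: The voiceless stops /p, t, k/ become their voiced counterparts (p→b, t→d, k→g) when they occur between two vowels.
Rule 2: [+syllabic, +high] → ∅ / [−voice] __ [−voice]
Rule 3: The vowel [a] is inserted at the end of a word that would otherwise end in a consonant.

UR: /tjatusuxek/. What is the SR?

Rule 1 (intervocalic voicing): /t/ is a voiceless stop between vowels /a/ and /u/, so it voices to [d]. /tjatusuxek/ → tjadusuxek.
Rule 2 (high vowel syncope): /u/ is a high vowel flanked by voiceless consonants /s/ and /x/, so it deletes. /tjadusuxek/ → tjadusxek.
Rule 3 (final a-epenthesis): the form ends in the consonant /k/, so [a] is inserted word-finally. /tjadusxek/ → tjadusxeka.

tjadusxeka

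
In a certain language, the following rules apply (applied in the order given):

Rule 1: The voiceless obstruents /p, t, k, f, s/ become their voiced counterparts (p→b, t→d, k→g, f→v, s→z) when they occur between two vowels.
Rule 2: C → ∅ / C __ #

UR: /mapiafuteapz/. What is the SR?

Rule 1 (intervocalic voicing): /p/ is a voiceless obstruent between vowels /a/ and /i/, so it voices to [b]. /f/ is a voiceless obstruent between vowels /a/ and /u/, so it voices to [v]. /t/ is a voiceless obstruent between vowels /u/ and /e/, so it voices to [d]. /mapiafuteapz/ → mabiavudeapz.
Rule 2 (final cluster simplification): /z/ is the second consonant of a word-final cluster /pz/, so it deletes. /mabiavudeapz/ → mabiavudeap.

mabiavudeap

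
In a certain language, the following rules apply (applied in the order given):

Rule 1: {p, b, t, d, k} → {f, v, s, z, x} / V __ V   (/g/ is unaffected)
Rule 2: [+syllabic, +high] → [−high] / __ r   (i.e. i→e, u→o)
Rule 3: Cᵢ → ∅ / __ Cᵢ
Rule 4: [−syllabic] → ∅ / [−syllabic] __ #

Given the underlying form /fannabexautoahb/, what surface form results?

fanavexausoah

Rule 1 (intervocalic spirantization): /b/ is a stop between vowels /a/ and /e/, so it spirantizes to the fricative [v]. /t/ is a stop between vowels /u/ and /o/, so it spirantizes to the fricative [s]. /fannabexautoahb/ → fannavexausoahb.
Rule 2 (pre-rhotic lowering): no segment meets the environment; /fannavexausoahb/ is unchanged.
Rule 3 (degemination): /nn/ is a geminate; the first /n/ deletes. /fannavexausoahb/ → fanavexausoahb.
Rule 4 (final cluster simplification): /b/ is the second consonant of a word-final cluster /hb/, so it deletes. /fanavexausoahb/ → fanavexausoah.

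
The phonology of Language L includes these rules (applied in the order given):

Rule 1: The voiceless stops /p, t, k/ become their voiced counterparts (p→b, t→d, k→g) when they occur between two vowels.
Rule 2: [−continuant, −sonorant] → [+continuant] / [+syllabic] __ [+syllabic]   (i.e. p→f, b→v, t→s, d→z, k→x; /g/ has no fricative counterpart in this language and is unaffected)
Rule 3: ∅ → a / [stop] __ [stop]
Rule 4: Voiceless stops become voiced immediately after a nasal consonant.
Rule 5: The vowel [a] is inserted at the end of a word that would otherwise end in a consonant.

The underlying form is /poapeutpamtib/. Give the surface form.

Rule 1 (intervocalic voicing): /p/ is a voiceless stop between vowels /a/ and /e/, so it voices to [b]. /poapeutpamtib/ → poabeutpamtib.
Rule 2 (intervocalic spirantization): /b/ is a stop between vowels /a/ and /e/, so it spirantizes to the fricative [v]. /poabeutpamtib/ → poaveutpamtib.
Rule 3 (stop-cluster a-epenthesis): /t/ and /p/ form a stop–stop cluster, so [a] is inserted between them. /poaveutpamtib/ → poaveutapamtib.
Rule 4 (post-nasal voicing): /t/ is a voiceless stop immediately after the nasal /m/, so it voices to [d]. /poaveutapamtib/ → poaveutapamdib.
Rule 5 (final a-epenthesis): the form ends in the consonant /b/, so [a] is inserted word-finally. /poaveutapamdib/ → poaveutapamdiba.

poaveutapamdiba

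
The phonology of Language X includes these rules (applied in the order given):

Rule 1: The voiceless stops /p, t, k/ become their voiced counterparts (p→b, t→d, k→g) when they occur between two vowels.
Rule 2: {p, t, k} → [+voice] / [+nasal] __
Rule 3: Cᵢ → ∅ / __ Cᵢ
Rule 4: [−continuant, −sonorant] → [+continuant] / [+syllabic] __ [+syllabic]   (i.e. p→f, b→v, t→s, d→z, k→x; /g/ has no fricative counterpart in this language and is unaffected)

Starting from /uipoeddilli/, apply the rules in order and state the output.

uivoezili

Rule 1 (intervocalic voicing): /p/ is a voiceless stop between vowels /i/ and /o/, so it voices to [b]. /uipoeddilli/ → uiboeddilli.
Rule 2 (post-nasal voicing): no segment meets the environment; /uiboeddilli/ is unchanged.
Rule 3 (degemination): /dd/ is a geminate; the first /d/ deletes. /ll/ is a geminate; the first /l/ deletes. /uiboeddilli/ → uiboedili.
Rule 4 (intervocalic spirantization): /b/ is a stop between vowels /i/ and /o/, so it spirantizes to the fricative [v]. /d/ is a stop between vowels /e/ and /i/, so it spirantizes to the fricative [z]. /uiboedili/ → uivoezili.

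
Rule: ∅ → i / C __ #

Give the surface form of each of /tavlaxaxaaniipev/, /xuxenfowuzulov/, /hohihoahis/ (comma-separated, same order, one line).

tavlaxaxaaniipevi, xuxenfowuzulovi, hohihoahisi

/tavlaxaxaaniipev/: the form ends in the consonant /v/, so [i] is inserted word-finally. → [tavlaxaxaaniipevi].
/xuxenfowuzulov/: the form ends in the consonant /v/, so [i] is inserted word-finally. → [xuxenfowuzulovi].
/hohihoahis/: the form ends in the consonant /s/, so [i] is inserted word-finally. → [hohihoahisi].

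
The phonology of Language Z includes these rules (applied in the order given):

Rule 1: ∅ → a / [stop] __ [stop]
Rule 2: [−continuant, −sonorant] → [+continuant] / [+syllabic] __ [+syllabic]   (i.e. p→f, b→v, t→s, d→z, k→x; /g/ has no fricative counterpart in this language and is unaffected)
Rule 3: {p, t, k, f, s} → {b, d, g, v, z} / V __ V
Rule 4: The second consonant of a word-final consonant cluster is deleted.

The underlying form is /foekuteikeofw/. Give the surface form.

Rule 1 (stop-cluster a-epenthesis): no segment meets the environment; /foekuteikeofw/ is unchanged.
Rule 2 (intervocalic spirantization): /k/ is a stop between vowels /e/ and /u/, so it spirantizes to the fricative [x]. /t/ is a stop between vowels /u/ and /e/, so it spirantizes to the fricative [s]. /k/ is a stop between vowels /i/ and /e/, so it spirantizes to the fricative [x]. /foekuteikeofw/ → foexuseixeofw.
Rule 3 (intervocalic voicing): /s/ is a voiceless obstruent between vowels /u/ and /e/, so it voices to [z]. /foexuseixeofw/ → foexuzeixeofw.
Rule 4 (final cluster simplification): /w/ is the second consonant of a word-final cluster /fw/, so it deletes. /foexuzeixeofw/ → foexuzeixeof.

foexuzeixeof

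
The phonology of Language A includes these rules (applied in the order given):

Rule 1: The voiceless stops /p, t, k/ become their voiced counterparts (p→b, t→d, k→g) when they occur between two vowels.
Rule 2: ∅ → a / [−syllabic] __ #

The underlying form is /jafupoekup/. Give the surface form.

Rule 1 (intervocalic voicing): /p/ is a voiceless stop between vowels /u/ and /o/, so it voices to [b]. /k/ is a voiceless stop between vowels /e/ and /u/, so it voices to [g]. /jafupoekup/ → jafuboegup.
Rule 2 (final a-epenthesis): the form ends in the consonant /p/, so [a] is inserted word-finally. /jafuboegup/ → jafuboegupa.

jafuboegupa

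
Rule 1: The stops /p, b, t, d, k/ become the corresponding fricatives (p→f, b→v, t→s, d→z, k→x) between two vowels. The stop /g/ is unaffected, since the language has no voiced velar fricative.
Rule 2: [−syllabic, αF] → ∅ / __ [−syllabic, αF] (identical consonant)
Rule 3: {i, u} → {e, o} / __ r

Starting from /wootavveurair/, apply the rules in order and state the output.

Rule 1 (intervocalic spirantization): /t/ is a stop between vowels /o/ and /a/, so it spirantizes to the fricative [s]. /wootavveurair/ → woosavveurair.
Rule 2 (degemination): /vv/ is a geminate; the first /v/ deletes. /woosavveurair/ → woosaveurair.
Rule 3 (pre-rhotic lowering): /u/ is a high vowel immediately before /r/, so it lowers to [o]. /i/ is a high vowel immediately before /r/, so it lowers to [e]. /woosaveurair/ → woosaveoraer.

woosaveoraer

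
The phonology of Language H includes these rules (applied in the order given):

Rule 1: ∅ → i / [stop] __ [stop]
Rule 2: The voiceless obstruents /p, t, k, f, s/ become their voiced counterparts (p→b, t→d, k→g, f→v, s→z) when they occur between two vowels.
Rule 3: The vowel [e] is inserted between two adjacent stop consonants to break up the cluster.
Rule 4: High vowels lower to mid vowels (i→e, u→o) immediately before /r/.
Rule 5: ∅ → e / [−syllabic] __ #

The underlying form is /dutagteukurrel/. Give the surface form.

dudagideugorrele

Rule 1 (stop-cluster i-epenthesis): /g/ and /t/ form a stop–stop cluster, so [i] is inserted between them. /dutagteukurrel/ → dutagiteukurrel.
Rule 2 (intervocalic voicing): /t/ is a voiceless obstruent between vowels /u/ and /a/, so it voices to [d]. /t/ is a voiceless obstruent between vowels /i/ and /e/, so it voices to [d]. /k/ is a voiceless obstruent between vowels /u/ and /u/, so it voices to [g]. /dutagiteukurrel/ → dudagideugurrel.
Rule 3 (stop-cluster e-epenthesis): no segment meets the environment; /dudagideugurrel/ is unchanged.
Rule 4 (pre-rhotic lowering): /u/ is a high vowel immediately before /r/, so it lowers to [o]. /dudagideugurrel/ → dudagideugorrel.
Rule 5 (final e-epenthesis): the form ends in the consonant /l/, so [e] is inserted word-finally. /dudagideugorrel/ → dudagideugorrele.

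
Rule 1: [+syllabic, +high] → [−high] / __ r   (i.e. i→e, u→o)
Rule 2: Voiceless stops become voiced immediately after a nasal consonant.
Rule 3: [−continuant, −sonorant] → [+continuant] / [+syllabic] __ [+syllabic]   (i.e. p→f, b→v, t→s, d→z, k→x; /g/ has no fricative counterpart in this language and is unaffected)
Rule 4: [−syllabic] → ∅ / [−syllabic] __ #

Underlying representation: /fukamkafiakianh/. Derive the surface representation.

Rule 1 (pre-rhotic lowering): no segment meets the environment; /fukamkafiakianh/ is unchanged.
Rule 2 (post-nasal voicing): /k/ is a voiceless stop immediately after the nasal /m/, so it voices to [g]. /fukamkafiakianh/ → fukamgafiakianh.
Rule 3 (intervocalic spirantization): /k/ is a stop between vowels /u/ and /a/, so it spirantizes to the fricative [x]. /k/ is a stop between vowels /a/ and /i/, so it spirantizes to the fricative [x]. /fukamgafiakianh/ → fuxamgafiaxianh.
Rule 4 (final cluster simplification): /h/ is the second consonant of a word-final cluster /nh/, so it deletes. /fuxamgafiaxianh/ → fuxamgafiaxian.

fuxamgafiaxian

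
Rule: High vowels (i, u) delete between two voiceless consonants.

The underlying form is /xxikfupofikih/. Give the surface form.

/i/ is a high vowel flanked by voiceless consonants /x/ and /k/, so it deletes.
/u/ is a high vowel flanked by voiceless consonants /f/ and /p/, so it deletes.
/i/ is a high vowel flanked by voiceless consonants /f/ and /k/, so it deletes.
/i/ is a high vowel flanked by voiceless consonants /k/ and /h/, so it deletes.
Surface form: [xxkfpofkh].

xxkfpofkh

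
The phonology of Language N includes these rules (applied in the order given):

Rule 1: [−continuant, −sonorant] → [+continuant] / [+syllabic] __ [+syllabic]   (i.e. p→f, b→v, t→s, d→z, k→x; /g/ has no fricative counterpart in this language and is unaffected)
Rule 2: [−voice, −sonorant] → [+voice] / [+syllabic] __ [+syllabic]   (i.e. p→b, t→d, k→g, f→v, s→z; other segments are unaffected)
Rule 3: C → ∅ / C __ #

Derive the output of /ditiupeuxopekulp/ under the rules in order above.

diziuveuxovexul

Rule 1 (intervocalic spirantization): /t/ is a stop between vowels /i/ and /i/, so it spirantizes to the fricative [s]. /p/ is a stop between vowels /u/ and /e/, so it spirantizes to the fricative [f]. /p/ is a stop between vowels /o/ and /e/, so it spirantizes to the fricative [f]. /k/ is a stop between vowels /e/ and /u/, so it spirantizes to the fricative [x]. /ditiupeuxopekulp/ → disiufeuxofexulp.
Rule 2 (intervocalic voicing): /s/ is a voiceless obstruent between vowels /i/ and /i/, so it voices to [z]. /f/ is a voiceless obstruent between vowels /u/ and /e/, so it voices to [v]. /f/ is a voiceless obstruent between vowels /o/ and /e/, so it voices to [v]. /disiufeuxofexulp/ → diziuveuxovexulp.
Rule 3 (final cluster simplification): /p/ is the second consonant of a word-final cluster /lp/, so it deletes. /diziuveuxovexulp/ → diziuveuxovexul.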